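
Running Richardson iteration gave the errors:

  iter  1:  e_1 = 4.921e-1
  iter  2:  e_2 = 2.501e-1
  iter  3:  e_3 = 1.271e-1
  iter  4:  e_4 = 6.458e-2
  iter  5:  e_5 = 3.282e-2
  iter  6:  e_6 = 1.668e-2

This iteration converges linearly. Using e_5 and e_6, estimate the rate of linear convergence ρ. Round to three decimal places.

ρ ≈ e_6/e_5 = 1.668e-2/3.282e-2 = 0.50823

0.508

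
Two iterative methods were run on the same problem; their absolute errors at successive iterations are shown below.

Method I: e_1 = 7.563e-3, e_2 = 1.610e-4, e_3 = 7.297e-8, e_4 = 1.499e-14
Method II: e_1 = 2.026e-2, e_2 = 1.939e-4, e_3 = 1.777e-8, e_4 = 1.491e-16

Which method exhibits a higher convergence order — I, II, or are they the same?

Method I: p ≈ ln(1.499e-14/7.297e-8)/ln(7.297e-8/1.610e-4) ≈ 2.00.
Method II: p ≈ ln(1.491e-16/1.777e-8)/ln(1.777e-8/1.939e-4) ≈ 2.00.
Both orders ≈ 2.0 — effectively the same.

same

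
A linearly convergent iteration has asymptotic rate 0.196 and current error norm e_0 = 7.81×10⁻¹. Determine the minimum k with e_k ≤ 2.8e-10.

14

After k steps, e_k ≈ 7.81×10⁻¹·0.196^k.
Need 0.196^k ≤ 2.8e-10/7.81×10⁻¹ = 3.58515e-10.
k ≥ ln(3.58515e-10)/ln(0.196) = -21.7491/-1.62964 = 13.346.
Smallest integer k = 14.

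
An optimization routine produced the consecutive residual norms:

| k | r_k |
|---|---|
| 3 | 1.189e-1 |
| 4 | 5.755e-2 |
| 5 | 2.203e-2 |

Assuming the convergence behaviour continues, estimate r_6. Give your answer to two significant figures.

6.2e-3

First estimate the order: p ≈ ln(r_5/r_4) / ln(r_4/r_3) = ln(2.203e-2/5.755e-2)/ln(5.755e-2/1.189e-1) = ln(0.382798)/ln(0.48402) ≈ 1.3233.
Then r_6 ≈ r_5·(r_5/r_4)^p = 2.203e-2·(0.382798)^1.3233 = 2.203e-2·0.280636 ≈ 0.006182.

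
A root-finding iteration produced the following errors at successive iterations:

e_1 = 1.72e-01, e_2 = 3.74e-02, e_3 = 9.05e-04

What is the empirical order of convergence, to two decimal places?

p ≈ ln(e_3/e_2) / ln(e_2/e_1)
  = ln(9.05e-04/3.74e-02) / ln(3.74e-02/1.72e-01)
  = ln(0.0241979) / ln(0.217442)
  = -3.72149 / -1.52582 ≈ 2.43901

2.44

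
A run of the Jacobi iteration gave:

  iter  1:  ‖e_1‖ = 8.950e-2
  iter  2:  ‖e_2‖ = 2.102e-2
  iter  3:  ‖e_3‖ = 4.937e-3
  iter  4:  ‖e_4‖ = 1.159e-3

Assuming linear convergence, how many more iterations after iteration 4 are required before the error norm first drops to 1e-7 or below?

7

Rate ρ ≈ ‖e_4‖/‖e_3‖ = 1.159e-3/4.937e-3 = 0.2348.
After j more steps, ‖e_{4+j}‖ ≈ 1.159e-3·ρ^j; need ρ^j ≤ 1e-7/1.159e-3 = 8.62813e-05.
j ≥ ln(8.62813e-05)/ln(0.2348) = -9.3579/-1.44902 = 6.458.
So 7 more iterations are needed.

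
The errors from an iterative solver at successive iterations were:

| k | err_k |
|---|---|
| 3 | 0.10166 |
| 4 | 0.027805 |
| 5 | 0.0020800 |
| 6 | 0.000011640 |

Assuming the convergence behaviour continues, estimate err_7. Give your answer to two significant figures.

3.6e-10

First estimate the order: p ≈ ln(err_6/err_5) / ln(err_5/err_4) = ln(0.000011640/0.0020800)/ln(0.0020800/0.027805) = ln(0.00559615)/ln(0.0748067) ≈ 2.0000.
Then err_7 ≈ err_6·(err_6/err_5)^p = 0.000011640·(0.00559615)^2.0000 = 0.000011640·3.13169e-05 ≈ 3.645e-10.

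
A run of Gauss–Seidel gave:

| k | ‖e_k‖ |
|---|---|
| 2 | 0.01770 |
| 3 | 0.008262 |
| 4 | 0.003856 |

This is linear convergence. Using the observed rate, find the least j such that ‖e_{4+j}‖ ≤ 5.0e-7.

Rate ρ ≈ ‖e_4‖/‖e_3‖ = 0.003856/0.008262 = 0.4667.
After j more steps, ‖e_{4+j}‖ ≈ 0.003856·ρ^j; need ρ^j ≤ 5.0e-7/0.003856 = 0.000129668.
j ≥ ln(0.000129668)/ln(0.4667) = -8.9505/-0.76207 = 11.745.
So 12 more iterations are needed.

12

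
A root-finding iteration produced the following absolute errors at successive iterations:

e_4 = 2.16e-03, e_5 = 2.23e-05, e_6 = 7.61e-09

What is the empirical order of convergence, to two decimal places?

1.75

p ≈ ln(e_6/e_5) / ln(e_5/e_4)
  = ln(7.61e-09/2.23e-05) / ln(2.23e-05/2.16e-03)
  = ln(0.000341256) / ln(0.0103241)
  = -7.98288 / -4.57327 ≈ 1.74555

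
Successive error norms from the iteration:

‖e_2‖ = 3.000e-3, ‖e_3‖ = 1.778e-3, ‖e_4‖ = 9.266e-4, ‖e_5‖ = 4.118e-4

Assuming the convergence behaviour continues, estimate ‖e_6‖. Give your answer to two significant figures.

1.5e-4

First estimate the order: p ≈ ln(‖e_5‖/‖e_4‖) / ln(‖e_4‖/‖e_3‖) = ln(4.118e-4/9.266e-4)/ln(9.266e-4/1.778e-3) = ln(0.44442)/ln(0.521147) ≈ 1.2444.
Then ‖e_6‖ ≈ ‖e_5‖·(‖e_5‖/‖e_4‖)^p = 4.118e-4·(0.44442)^1.2444 = 4.118e-4·0.364514 ≈ 0.0001501.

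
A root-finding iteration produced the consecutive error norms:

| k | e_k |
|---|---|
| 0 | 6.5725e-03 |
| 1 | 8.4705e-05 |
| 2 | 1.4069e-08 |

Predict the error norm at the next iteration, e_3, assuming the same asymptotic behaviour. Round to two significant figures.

First estimate the order: p ≈ ln(e_2/e_1) / ln(e_1/e_0) = ln(1.4069e-08/8.4705e-05)/ln(8.4705e-05/6.5725e-03) = ln(0.000166094)/ln(0.0128878) ≈ 2.0000.
Then e_3 ≈ e_2·(e_2/e_1)^p = 1.4069e-08·(0.000166094)^2.0000 = 1.4069e-08·2.75872e-08 ≈ 3.881e-16.

3.9e-16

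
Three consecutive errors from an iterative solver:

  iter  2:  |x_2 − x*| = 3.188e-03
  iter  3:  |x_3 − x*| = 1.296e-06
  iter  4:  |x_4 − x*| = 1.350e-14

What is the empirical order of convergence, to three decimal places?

2.354

p ≈ ln(|x_4 − x*|/|x_3 − x*|) / ln(|x_3 − x*|/|x_2 − x*|)
  = ln(1.350e-14/1.296e-06) / ln(1.296e-06/3.188e-03)
  = ln(1.04167e-08) / ln(0.000406524)
  = -18.379856 / -7.807868 ≈ 2.354017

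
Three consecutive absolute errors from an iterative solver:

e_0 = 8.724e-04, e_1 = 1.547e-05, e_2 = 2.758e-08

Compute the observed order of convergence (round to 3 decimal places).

1.570

p ≈ ln(e_2/e_1) / ln(e_1/e_0)
  = ln(2.758e-08/1.547e-05) / ln(1.547e-05/8.724e-04)
  = ln(0.00178281) / ln(0.0177327)
  = -6.329565 / -4.032345 ≈ 1.569698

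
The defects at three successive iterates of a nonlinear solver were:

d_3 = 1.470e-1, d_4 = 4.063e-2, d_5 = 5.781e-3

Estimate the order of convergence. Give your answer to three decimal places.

1.516

p ≈ ln(d_5/d_4) / ln(d_4/d_3)
  = ln(5.781e-3/4.063e-2) / ln(4.063e-2/1.470e-1)
  = ln(0.142284) / ln(0.276395)
  = -1.949930 / -1.285924 ≈ 1.516365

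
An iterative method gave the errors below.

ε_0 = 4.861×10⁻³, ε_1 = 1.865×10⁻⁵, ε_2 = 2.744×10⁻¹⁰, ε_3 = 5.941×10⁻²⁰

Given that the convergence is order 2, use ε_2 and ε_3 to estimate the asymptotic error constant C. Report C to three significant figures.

C ≈ ε_3 / ε_2^2
  = 5.941×10⁻²⁰ / (2.744×10⁻¹⁰)^2
  = 5.941×10⁻²⁰ / 7.52954e-20 ≈ 0.78903

0.789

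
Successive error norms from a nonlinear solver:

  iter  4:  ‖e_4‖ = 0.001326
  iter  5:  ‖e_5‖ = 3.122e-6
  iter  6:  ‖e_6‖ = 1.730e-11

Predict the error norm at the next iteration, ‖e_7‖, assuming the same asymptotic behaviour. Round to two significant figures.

First estimate the order: p ≈ ln(‖e_6‖/‖e_5‖) / ln(‖e_5‖/‖e_4‖) = ln(1.730e-11/3.122e-6)/ln(3.122e-6/0.001326) = ln(5.54132e-06)/ln(0.00235445) ≈ 2.0001.
Then ‖e_7‖ ≈ ‖e_6‖·(‖e_6‖/‖e_5‖)^p = 1.730e-11·(5.54132e-06)^2.0001 = 1.730e-11·3.06691e-11 ≈ 5.306e-22.

5.3e-22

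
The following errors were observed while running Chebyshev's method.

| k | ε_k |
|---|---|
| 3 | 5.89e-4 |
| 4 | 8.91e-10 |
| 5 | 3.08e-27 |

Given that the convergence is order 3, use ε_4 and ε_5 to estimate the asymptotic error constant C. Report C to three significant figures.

4.35

C ≈ ε_5 / ε_4^3
  = 3.08e-27 / (8.91e-10)^3
  = 3.08e-27 / 7.07348e-28 ≈ 4.3543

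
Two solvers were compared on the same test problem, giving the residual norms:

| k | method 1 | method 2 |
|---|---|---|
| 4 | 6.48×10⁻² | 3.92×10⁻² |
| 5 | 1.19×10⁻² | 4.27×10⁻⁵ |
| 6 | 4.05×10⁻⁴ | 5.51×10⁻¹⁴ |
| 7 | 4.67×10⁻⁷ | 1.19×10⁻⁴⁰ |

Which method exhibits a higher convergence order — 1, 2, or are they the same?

Method 1: p ≈ ln(4.67×10⁻⁷/4.05×10⁻⁴)/ln(4.05×10⁻⁴/1.19×10⁻²) ≈ 2.00.
Method 2: p ≈ ln(1.19×10⁻⁴⁰/5.51×10⁻¹⁴)/ln(5.51×10⁻¹⁴/4.27×10⁻⁵) ≈ 3.00.
Method 2 has the higher order (≈3.0 vs ≈2.0).

2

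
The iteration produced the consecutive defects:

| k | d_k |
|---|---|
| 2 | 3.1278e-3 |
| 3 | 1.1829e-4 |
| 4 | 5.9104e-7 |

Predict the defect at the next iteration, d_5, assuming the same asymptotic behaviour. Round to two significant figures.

First estimate the order: p ≈ ln(d_4/d_3) / ln(d_3/d_2) = ln(5.9104e-7/1.1829e-4)/ln(1.1829e-4/3.1278e-3) = ln(0.00499653)/ln(0.0378189) ≈ 1.6180.
Then d_5 ≈ d_4·(d_4/d_3)^p = 5.9104e-7·(0.00499653)^1.6180 = 5.9104e-7·0.000188993 ≈ 1.117e-10.

1.1e-10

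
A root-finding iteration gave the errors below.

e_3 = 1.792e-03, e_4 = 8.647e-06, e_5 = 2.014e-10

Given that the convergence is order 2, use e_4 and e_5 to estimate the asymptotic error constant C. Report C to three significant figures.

2.69

C ≈ e_5 / e_4^2
  = 2.014e-10 / (8.647e-06)^2
  = 2.014e-10 / 7.47706e-11 ≈ 2.6936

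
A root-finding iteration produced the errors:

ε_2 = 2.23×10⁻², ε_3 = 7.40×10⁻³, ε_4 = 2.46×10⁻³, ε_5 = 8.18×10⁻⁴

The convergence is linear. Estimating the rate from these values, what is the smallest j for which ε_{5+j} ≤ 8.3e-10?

Rate ρ ≈ ε_5/ε_4 = 8.18×10⁻⁴/2.46×10⁻³ = 0.3325.
After j more steps, ε_{5+j} ≈ 8.18×10⁻⁴·ρ^j; need ρ^j ≤ 8.3e-10/8.18×10⁻⁴ = 1.01467e-06.
j ≥ ln(1.01467e-06)/ln(0.3325) = -13.8009/-1.10112 = 12.534.
So 13 more iterations are needed.

13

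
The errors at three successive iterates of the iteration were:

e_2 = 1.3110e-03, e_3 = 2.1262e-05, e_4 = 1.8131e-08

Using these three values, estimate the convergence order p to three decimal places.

1.715

p ≈ ln(e_4/e_3) / ln(e_3/e_2)
  = ln(1.8131e-08/2.1262e-05) / ln(2.1262e-05/1.3110e-03)
  = ln(0.000852742) / ln(0.0162182)
  = -7.067054 / -4.121621 ≈ 1.714630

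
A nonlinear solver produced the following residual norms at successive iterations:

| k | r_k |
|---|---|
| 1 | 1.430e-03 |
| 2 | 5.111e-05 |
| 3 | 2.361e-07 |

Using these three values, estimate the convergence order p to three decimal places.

1.614

p ≈ ln(r_3/r_2) / ln(r_2/r_1)
  = ln(2.361e-07/5.111e-05) / ln(5.111e-05/1.430e-03)
  = ln(0.00461945) / ln(0.0357413)
  = -5.377480 / -3.331448 ≈ 1.614157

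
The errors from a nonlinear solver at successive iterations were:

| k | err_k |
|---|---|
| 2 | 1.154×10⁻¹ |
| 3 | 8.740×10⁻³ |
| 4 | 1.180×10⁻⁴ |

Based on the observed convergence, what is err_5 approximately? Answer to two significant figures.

9.0e-8

First estimate the order: p ≈ ln(err_4/err_3) / ln(err_3/err_2) = ln(1.180×10⁻⁴/8.740×10⁻³)/ln(8.740×10⁻³/1.154×10⁻¹) = ln(0.0135011)/ln(0.0757366) ≈ 1.6683.
Then err_5 ≈ err_4·(err_4/err_3)^p = 1.180×10⁻⁴·(0.0135011)^1.6683 = 1.180×10⁻⁴·0.000760142 ≈ 8.97e-08.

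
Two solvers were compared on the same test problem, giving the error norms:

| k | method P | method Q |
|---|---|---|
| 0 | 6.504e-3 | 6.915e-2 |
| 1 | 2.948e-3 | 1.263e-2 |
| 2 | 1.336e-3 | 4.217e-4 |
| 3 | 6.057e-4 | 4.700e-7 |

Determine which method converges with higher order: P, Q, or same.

Method P: p ≈ ln(6.057e-4/1.336e-3)/ln(1.336e-3/2.948e-3) ≈ 1.00.
Method Q: p ≈ ln(4.700e-7/4.217e-4)/ln(4.217e-4/1.263e-2) ≈ 2.00.
Method Q has the higher order (≈2.0 vs ≈1.0).

Q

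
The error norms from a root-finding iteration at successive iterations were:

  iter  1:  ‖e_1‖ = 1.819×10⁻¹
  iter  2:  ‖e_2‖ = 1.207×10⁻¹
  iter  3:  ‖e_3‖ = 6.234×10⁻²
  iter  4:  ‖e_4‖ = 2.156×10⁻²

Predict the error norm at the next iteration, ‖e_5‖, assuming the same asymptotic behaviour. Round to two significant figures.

3.9e-3

First estimate the order: p ≈ ln(‖e_4‖/‖e_3‖) / ln(‖e_3‖/‖e_2‖) = ln(2.156×10⁻²/6.234×10⁻²)/ln(6.234×10⁻²/1.207×10⁻¹) = ln(0.345845)/ln(0.516487) ≈ 1.6070.
Then ‖e_5‖ ≈ ‖e_4‖·(‖e_4‖/‖e_3‖)^p = 2.156×10⁻²·(0.345845)^1.6070 = 2.156×10⁻²·0.181544 ≈ 0.003914.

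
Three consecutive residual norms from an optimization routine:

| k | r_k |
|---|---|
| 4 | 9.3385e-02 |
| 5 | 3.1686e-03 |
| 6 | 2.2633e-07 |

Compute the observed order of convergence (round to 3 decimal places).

2.822

p ≈ ln(r_6/r_5) / ln(r_5/r_4)
  = ln(2.2633e-07/3.1686e-03) / ln(3.1686e-03/9.3385e-02)
  = ln(7.1429e-05) / ln(0.0339305)
  = -9.546807 / -3.383441 ≈ 2.821627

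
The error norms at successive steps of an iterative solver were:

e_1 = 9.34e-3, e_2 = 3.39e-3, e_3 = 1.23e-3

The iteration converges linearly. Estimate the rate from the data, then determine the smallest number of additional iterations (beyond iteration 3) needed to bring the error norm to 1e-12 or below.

21

Rate ρ ≈ e_3/e_2 = 1.23e-3/3.39e-3 = 0.3628.
After j more steps, e_{3+j} ≈ 1.23e-3·ρ^j; need ρ^j ≤ 1e-12/1.23e-3 = 8.13008e-10.
j ≥ ln(8.13008e-10)/ln(0.3628) = -20.9303/-1.01390 = 20.643.
So 21 more iterations are needed.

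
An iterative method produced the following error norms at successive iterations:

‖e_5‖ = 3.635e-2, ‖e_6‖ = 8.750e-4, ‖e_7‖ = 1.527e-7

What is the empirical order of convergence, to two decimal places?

2.32

p ≈ ln(‖e_7‖/‖e_6‖) / ln(‖e_6‖/‖e_5‖)
  = ln(1.527e-7/8.750e-4) / ln(8.750e-4/3.635e-2)
  = ln(0.000174514) / ln(0.0240715)
  = -8.65351 / -3.72673 ≈ 2.32201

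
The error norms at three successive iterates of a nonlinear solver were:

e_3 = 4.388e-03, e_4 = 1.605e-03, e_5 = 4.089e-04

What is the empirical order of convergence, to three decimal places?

p ≈ ln(e_5/e_4) / ln(e_4/e_3)
  = ln(4.089e-04/1.605e-03) / ln(1.605e-03/4.388e-03)
  = ln(0.254766) / ln(0.36577)
  = -1.367410 / -1.005751 ≈ 1.359591

1.360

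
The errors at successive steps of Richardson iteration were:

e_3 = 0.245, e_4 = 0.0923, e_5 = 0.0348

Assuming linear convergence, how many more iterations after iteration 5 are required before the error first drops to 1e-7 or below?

Rate ρ ≈ e_5/e_4 = 0.0348/0.0923 = 0.3770.
After j more steps, e_{5+j} ≈ 0.0348·ρ^j; need ρ^j ≤ 1e-7/0.0348 = 2.87356e-06.
j ≥ ln(2.87356e-06)/ln(0.3770) = -12.7600/-0.97551 = 13.080.
So 14 more iterations are needed.

14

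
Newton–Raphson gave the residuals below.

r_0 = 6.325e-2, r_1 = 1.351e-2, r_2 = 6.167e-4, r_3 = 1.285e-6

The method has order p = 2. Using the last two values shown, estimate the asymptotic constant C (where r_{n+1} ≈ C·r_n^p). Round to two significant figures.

C ≈ r_3 / r_2^2
  = 1.285e-6 / (6.167e-4)^2
  = 1.285e-6 / 3.80319e-07 ≈ 3.3787

3.4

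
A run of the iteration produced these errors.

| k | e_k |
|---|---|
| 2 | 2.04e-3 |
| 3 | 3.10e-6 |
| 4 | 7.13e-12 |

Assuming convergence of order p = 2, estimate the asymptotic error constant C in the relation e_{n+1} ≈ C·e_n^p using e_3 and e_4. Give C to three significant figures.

0.742

C ≈ e_4 / e_3^2
  = 7.13e-12 / (3.10e-6)^2
  = 7.13e-12 / 9.61e-12 ≈ 0.74194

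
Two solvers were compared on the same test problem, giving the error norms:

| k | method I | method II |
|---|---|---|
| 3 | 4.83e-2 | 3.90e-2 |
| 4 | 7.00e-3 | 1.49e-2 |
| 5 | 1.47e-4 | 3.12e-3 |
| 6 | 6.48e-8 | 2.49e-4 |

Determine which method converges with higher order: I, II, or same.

I

Method I: p ≈ ln(6.48e-8/1.47e-4)/ln(1.47e-4/7.00e-3) ≈ 2.00.
Method II: p ≈ ln(2.49e-4/3.12e-3)/ln(3.12e-3/1.49e-2) ≈ 1.62.
Method I has the higher order (≈2.0 vs ≈1.6).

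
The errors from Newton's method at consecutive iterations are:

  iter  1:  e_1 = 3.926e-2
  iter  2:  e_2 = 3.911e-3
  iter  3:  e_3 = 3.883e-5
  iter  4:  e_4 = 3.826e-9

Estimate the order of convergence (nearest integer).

2

Consecutive ratios: e_4/e_3 = 3.826e-9/3.883e-5 = 9.85321e-05, e_3/e_2 = 3.883e-5/3.911e-3 = 0.00992841.
p ≈ ln(9.85321e-05)/ln(0.00992841) = -9.2251/-4.6124 ≈ 2.00.
So the convergence is quadratic (order 2).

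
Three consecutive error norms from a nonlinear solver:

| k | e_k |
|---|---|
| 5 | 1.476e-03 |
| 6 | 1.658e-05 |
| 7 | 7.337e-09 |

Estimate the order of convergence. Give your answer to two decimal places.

p ≈ ln(e_7/e_6) / ln(e_6/e_5)
  = ln(7.337e-09/1.658e-05) / ln(1.658e-05/1.476e-03)
  = ln(0.000442521) / ln(0.0112331)
  = -7.72302 / -4.48889 ≈ 1.72047

1.72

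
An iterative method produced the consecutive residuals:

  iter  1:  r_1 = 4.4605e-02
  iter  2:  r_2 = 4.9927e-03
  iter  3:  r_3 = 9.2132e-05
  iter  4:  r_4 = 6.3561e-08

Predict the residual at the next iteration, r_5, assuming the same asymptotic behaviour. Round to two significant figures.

First estimate the order: p ≈ ln(r_4/r_3) / ln(r_3/r_2) = ln(6.3561e-08/9.2132e-05)/ln(9.2132e-05/4.9927e-03) = ln(0.000689891)/ln(0.0184533) ≈ 1.8232.
Then r_5 ≈ r_4·(r_4/r_3)^p = 6.3561e-08·(0.000689891)^1.8232 = 6.3561e-08·1.72371e-06 ≈ 1.096e-13.

1.1e-13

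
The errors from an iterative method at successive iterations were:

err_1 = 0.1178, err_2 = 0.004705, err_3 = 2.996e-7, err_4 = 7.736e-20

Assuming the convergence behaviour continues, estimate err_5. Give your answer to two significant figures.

First estimate the order: p ≈ ln(err_4/err_3) / ln(err_3/err_2) = ln(7.736e-20/2.996e-7)/ln(2.996e-7/0.004705) = ln(2.58211e-13)/ln(6.36769e-05) ≈ 3.0000.
Then err_5 ≈ err_4·(err_4/err_3)^p = 7.736e-20·(2.58211e-13)^3.0000 = 7.736e-20·1.72157e-38 ≈ 1.332e-57.

1.3e-57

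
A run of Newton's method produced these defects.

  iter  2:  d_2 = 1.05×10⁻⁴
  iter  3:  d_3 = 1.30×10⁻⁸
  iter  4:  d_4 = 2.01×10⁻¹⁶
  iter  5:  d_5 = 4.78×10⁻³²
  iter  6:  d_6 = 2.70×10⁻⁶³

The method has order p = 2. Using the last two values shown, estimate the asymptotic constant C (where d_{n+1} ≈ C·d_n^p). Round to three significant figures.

C ≈ d_6 / d_5^2
  = 2.70×10⁻⁶³ / (4.78×10⁻³²)^2
  = 2.70×10⁻⁶³ / 2.28484e-63 ≈ 1.1817

1.18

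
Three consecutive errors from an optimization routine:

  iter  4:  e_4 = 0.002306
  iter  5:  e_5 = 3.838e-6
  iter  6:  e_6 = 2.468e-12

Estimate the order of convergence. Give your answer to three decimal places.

p ≈ ln(e_6/e_5) / ln(e_5/e_4)
  = ln(2.468e-12/3.838e-6) / ln(3.838e-6/0.002306)
  = ln(6.43043e-07) / ln(0.00166435)
  = -14.257054 / -6.398321 ≈ 2.228249

2.228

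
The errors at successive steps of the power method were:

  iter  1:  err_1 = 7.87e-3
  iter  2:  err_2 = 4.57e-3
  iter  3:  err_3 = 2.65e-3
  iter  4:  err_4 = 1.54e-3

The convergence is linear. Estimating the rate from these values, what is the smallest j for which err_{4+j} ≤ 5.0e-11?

32

Rate ρ ≈ err_4/err_3 = 1.54e-3/2.65e-3 = 0.5811.
After j more steps, err_{4+j} ≈ 1.54e-3·ρ^j; need ρ^j ≤ 5.0e-11/1.54e-3 = 3.24675e-08.
j ≥ ln(3.24675e-08)/ln(0.5811) = -17.2430/-0.54283 = 31.765.
So 32 more iterations are needed.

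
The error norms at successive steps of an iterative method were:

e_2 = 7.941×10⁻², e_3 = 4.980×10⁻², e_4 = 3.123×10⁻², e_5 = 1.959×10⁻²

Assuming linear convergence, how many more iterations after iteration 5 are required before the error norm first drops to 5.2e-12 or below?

Rate ρ ≈ e_5/e_4 = 1.959×10⁻²/3.123×10⁻² = 0.6273.
After j more steps, e_{5+j} ≈ 1.959×10⁻²·ρ^j; need ρ^j ≤ 5.2e-12/1.959×10⁻² = 2.65442e-10.
j ≥ ln(2.65442e-10)/ln(0.6273) = -22.0496/-0.46633 = 47.283.
So 48 more iterations are needed.

48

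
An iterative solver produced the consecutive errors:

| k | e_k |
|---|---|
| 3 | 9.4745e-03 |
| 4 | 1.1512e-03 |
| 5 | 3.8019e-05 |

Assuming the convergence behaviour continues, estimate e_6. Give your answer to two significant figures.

1.5e-7

First estimate the order: p ≈ ln(e_5/e_4) / ln(e_4/e_3) = ln(3.8019e-05/1.1512e-03)/ln(1.1512e-03/9.4745e-03) = ln(0.0330255)/ln(0.121505) ≈ 1.6180.
Then e_6 ≈ e_5·(e_5/e_4)^p = 3.8019e-05·(0.0330255)^1.6180 = 3.8019e-05·0.00401327 ≈ 1.526e-07.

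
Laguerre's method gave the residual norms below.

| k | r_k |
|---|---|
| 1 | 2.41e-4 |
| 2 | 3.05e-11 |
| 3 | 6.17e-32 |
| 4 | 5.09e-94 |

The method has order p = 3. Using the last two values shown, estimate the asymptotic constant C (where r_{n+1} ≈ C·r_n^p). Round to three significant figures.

2.17

C ≈ r_4 / r_3^3
  = 5.09e-94 / (6.17e-32)^3
  = 5.09e-94 / 2.34885e-94 ≈ 2.167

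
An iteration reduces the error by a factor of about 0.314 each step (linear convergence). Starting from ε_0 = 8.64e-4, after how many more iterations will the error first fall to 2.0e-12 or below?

After k steps, ε_k ≈ 8.64e-4·0.314^k.
Need 0.314^k ≤ 2.0e-12/8.64e-4 = 2.31481e-09.
k ≥ ln(2.31481e-09)/ln(0.314) = -19.8839/-1.15836 = 17.166.
Smallest integer k = 18.

18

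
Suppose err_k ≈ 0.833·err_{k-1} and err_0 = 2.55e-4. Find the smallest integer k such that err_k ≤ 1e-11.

After k steps, err_k ≈ 2.55e-4·0.833^k.
Need 0.833^k ≤ 1e-11/2.55e-4 = 3.92157e-08.
k ≥ ln(3.92157e-08)/ln(0.833) = -17.0542/-0.18272 = 93.335.
Smallest integer k = 94.

94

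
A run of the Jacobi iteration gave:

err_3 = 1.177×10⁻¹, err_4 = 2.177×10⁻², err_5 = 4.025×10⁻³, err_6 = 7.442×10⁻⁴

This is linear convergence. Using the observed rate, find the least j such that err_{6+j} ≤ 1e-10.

Rate ρ ≈ err_6/err_5 = 7.442×10⁻⁴/4.025×10⁻³ = 0.1849.
After j more steps, err_{6+j} ≈ 7.442×10⁻⁴·ρ^j; need ρ^j ≤ 1e-10/7.442×10⁻⁴ = 1.34372e-07.
j ≥ ln(1.34372e-07)/ln(0.1849) = -15.8227/-1.68794 = 9.374.
So 10 more iterations are needed.

10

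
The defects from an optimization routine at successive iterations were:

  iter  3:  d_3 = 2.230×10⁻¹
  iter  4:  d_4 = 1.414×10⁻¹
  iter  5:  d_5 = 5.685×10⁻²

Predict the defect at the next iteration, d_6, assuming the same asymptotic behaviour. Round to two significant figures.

9.2e-3

First estimate the order: p ≈ ln(d_5/d_4) / ln(d_4/d_3) = ln(5.685×10⁻²/1.414×10⁻¹)/ln(1.414×10⁻¹/2.230×10⁻¹) = ln(0.402051)/ln(0.634081) ≈ 2.0000.
Then d_6 ≈ d_5·(d_5/d_4)^p = 5.685×10⁻²·(0.402051)^2.0000 = 5.685×10⁻²·0.161645 ≈ 0.00919.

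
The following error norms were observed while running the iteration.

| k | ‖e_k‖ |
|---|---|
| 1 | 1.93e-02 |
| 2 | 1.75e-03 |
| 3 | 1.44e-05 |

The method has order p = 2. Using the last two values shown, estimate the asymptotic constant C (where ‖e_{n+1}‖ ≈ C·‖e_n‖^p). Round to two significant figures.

C ≈ ‖e_3‖ / ‖e_2‖^2
  = 1.44e-05 / (1.75e-03)^2
  = 1.44e-05 / 3.0625e-06 ≈ 4.702

4.7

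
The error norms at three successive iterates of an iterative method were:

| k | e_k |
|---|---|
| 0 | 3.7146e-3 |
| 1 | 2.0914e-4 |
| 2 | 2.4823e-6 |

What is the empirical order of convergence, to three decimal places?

1.541

p ≈ ln(e_2/e_1) / ln(e_1/e_0)
  = ln(2.4823e-6/2.0914e-4) / ln(2.0914e-4/3.7146e-3)
  = ln(0.0118691) / ln(0.0563022)
  = -4.433817 / -2.877022 ≈ 1.541113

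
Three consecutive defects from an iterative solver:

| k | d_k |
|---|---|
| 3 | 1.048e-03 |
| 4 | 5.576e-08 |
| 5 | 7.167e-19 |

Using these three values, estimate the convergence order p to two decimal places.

p ≈ ln(d_5/d_4) / ln(d_4/d_3)
  = ln(7.167e-19/5.576e-08) / ln(5.576e-08/1.048e-03)
  = ln(1.28533e-11) / ln(5.32061e-05)
  = -25.07742 / -9.84134 ≈ 2.54817

2.55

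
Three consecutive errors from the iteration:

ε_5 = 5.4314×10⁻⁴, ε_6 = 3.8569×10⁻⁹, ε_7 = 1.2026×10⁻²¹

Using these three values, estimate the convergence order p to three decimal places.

p ≈ ln(ε_7/ε_6) / ln(ε_6/ε_5)
  = ln(1.2026×10⁻²¹/3.8569×10⁻⁹) / ln(3.8569×10⁻⁹/5.4314×10⁻⁴)
  = ln(3.11805e-13) / ln(7.10112e-06)
  = -28.796398 / -11.855258 ≈ 2.428998

2.429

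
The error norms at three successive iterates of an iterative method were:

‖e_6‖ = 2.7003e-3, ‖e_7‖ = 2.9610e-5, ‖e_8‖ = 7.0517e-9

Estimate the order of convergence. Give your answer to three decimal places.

p ≈ ln(‖e_8‖/‖e_7‖) / ln(‖e_7‖/‖e_6‖)
  = ln(7.0517e-9/2.9610e-5) / ln(2.9610e-5/2.7003e-3)
  = ln(0.000238153) / ln(0.0109654)
  = -8.342597 / -4.513010 ≈ 1.848566

1.849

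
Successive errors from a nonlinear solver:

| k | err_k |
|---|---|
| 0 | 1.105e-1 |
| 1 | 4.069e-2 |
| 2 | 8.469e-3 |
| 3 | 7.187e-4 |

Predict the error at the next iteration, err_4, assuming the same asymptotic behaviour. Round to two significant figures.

First estimate the order: p ≈ ln(err_3/err_2) / ln(err_2/err_1) = ln(7.187e-4/8.469e-3)/ln(8.469e-3/4.069e-2) = ln(0.0848624)/ln(0.208135) ≈ 1.5716.
Then err_4 ≈ err_3·(err_3/err_2)^p = 7.187e-4·(0.0848624)^1.5716 = 7.187e-4·0.020719 ≈ 1.489e-05.

1.5e-5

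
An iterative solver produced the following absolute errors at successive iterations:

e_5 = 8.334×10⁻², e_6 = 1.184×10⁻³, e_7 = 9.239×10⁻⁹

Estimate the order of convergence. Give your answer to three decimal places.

p ≈ ln(e_7/e_6) / ln(e_6/e_5)
  = ln(9.239×10⁻⁹/1.184×10⁻³) / ln(1.184×10⁻³/8.334×10⁻²)
  = ln(7.80321e-06) / ln(0.0142069)
  = -11.760975 / -4.254028 ≈ 2.764668

2.765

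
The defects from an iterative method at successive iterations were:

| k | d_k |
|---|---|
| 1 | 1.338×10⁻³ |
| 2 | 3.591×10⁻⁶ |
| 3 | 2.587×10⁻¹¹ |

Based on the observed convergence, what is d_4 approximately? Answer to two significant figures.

1.3e-21

First estimate the order: p ≈ ln(d_3/d_2) / ln(d_2/d_1) = ln(2.587×10⁻¹¹/3.591×10⁻⁶)/ln(3.591×10⁻⁶/1.338×10⁻³) = ln(7.20412e-06)/ln(0.00268386) ≈ 2.0000.
Then d_4 ≈ d_3·(d_3/d_2)^p = 2.587×10⁻¹¹·(7.20412e-06)^2.0000 = 2.587×10⁻¹¹·5.18993e-11 ≈ 1.343e-21.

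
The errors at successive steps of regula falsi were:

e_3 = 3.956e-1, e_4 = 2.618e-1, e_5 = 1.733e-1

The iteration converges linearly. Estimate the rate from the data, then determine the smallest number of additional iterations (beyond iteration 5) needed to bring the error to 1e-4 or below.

Rate ρ ≈ e_5/e_4 = 1.733e-1/2.618e-1 = 0.6620.
After j more steps, e_{5+j} ≈ 1.733e-1·ρ^j; need ρ^j ≤ 1e-4/1.733e-1 = 0.000577034.
j ≥ ln(0.000577034)/ln(0.6620) = -7.4576/-0.41249 = 18.079.
So 19 more iterations are needed.

19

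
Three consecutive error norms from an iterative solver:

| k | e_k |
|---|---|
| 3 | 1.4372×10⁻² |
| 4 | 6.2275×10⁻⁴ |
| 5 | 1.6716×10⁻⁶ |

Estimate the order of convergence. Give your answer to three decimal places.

1.886

p ≈ ln(e_5/e_4) / ln(e_4/e_3)
  = ln(1.6716×10⁻⁶/6.2275×10⁻⁴) / ln(6.2275×10⁻⁴/1.4372×10⁻²)
  = ln(0.00268422) / ln(0.0433308)
  = -5.920365 / -3.138892 ≈ 1.886132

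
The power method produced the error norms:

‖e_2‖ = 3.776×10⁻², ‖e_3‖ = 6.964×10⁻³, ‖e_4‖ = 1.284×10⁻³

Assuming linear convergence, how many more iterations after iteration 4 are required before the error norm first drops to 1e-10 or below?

10

Rate ρ ≈ ‖e_4‖/‖e_3‖ = 1.284×10⁻³/6.964×10⁻³ = 0.1844.
After j more steps, ‖e_{4+j}‖ ≈ 1.284×10⁻³·ρ^j; need ρ^j ≤ 1e-10/1.284×10⁻³ = 7.78816e-08.
j ≥ ln(7.78816e-08)/ln(0.1844) = -16.3681/-1.69065 = 9.682.
So 10 more iterations are needed.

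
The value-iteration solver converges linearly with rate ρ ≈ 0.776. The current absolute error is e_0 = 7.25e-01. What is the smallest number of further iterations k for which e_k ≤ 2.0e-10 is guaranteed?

87

After k steps, e_k ≈ 7.25e-01·0.776^k.
Need 0.776^k ≤ 2.0e-10/7.25e-01 = 2.75862e-10.
k ≥ ln(2.75862e-10)/ln(0.776) = -22.0111/-0.25360 = 86.795.
Smallest integer k = 87.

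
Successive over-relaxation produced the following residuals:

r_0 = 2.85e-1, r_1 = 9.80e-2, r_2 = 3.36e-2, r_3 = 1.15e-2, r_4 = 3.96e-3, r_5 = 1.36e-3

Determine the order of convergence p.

1

Consecutive ratios: r_5/r_4 = 1.36e-3/3.96e-3 = 0.343434, r_4/r_3 = 3.96e-3/1.15e-2 = 0.344348.
p ≈ ln(0.343434)/ln(0.344348) = -1.0688/-1.0661 ≈ 1.00.
So the convergence is linear (order 1).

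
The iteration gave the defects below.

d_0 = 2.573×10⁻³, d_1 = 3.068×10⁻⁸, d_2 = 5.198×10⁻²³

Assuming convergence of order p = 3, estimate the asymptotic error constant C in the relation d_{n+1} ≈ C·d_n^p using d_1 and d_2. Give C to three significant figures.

1.80

C ≈ d_2 / d_1^3
  = 5.198×10⁻²³ / (3.068×10⁻⁸)^3
  = 5.198×10⁻²³ / 2.88779e-23 ≈ 1.8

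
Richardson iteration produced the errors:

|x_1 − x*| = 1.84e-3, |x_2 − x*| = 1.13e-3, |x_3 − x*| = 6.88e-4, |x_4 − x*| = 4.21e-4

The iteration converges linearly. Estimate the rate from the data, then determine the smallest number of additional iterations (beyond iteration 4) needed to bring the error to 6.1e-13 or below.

42

Rate ρ ≈ |x_4 − x*|/|x_3 − x*| = 4.21e-4/6.88e-4 = 0.6119.
After j more steps, |x_{4+j} − x*| ≈ 4.21e-4·ρ^j; need ρ^j ≤ 6.1e-13/4.21e-4 = 1.44893e-09.
j ≥ ln(1.44893e-09)/ln(0.6119) = -20.3524/-0.49119 = 41.435.
So 42 more iterations are needed.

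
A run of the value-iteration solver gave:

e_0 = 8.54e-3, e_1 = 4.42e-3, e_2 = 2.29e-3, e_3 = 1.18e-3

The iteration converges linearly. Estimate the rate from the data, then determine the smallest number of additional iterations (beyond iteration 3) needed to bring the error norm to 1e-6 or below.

11

Rate ρ ≈ e_3/e_2 = 1.18e-3/2.29e-3 = 0.5153.
After j more steps, e_{3+j} ≈ 1.18e-3·ρ^j; need ρ^j ≤ 1e-6/1.18e-3 = 0.000847458.
j ≥ ln(0.000847458)/ln(0.5153) = -7.0733/-0.66301 = 10.668.
So 11 more iterations are needed.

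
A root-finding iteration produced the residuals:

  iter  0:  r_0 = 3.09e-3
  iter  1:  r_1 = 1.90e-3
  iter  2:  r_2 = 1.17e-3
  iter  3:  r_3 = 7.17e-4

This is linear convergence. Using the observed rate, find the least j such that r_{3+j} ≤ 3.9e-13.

44

Rate ρ ≈ r_3/r_2 = 7.17e-4/1.17e-3 = 0.6128.
After j more steps, r_{3+j} ≈ 7.17e-4·ρ^j; need ρ^j ≤ 3.9e-13/7.17e-4 = 5.43933e-10.
j ≥ ln(5.43933e-10)/ln(0.6128) = -21.3322/-0.48972 = 43.560.
So 44 more iterations are needed.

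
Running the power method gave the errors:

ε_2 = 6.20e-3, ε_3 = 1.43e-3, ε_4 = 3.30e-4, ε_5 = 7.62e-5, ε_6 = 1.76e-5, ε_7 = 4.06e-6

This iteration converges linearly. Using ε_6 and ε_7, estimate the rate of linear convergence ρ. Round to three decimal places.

0.231

ρ ≈ ε_7/ε_6 = 4.06e-6/1.76e-5 = 0.23068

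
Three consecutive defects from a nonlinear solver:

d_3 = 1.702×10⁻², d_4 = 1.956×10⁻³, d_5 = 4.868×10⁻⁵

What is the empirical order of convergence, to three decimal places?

1.707

p ≈ ln(d_5/d_4) / ln(d_4/d_3)
  = ln(4.868×10⁻⁵/1.956×10⁻³) / ln(1.956×10⁻³/1.702×10⁻²)
  = ln(0.0248875) / ln(0.114924)
  = -3.693390 / -2.163484 ≈ 1.707149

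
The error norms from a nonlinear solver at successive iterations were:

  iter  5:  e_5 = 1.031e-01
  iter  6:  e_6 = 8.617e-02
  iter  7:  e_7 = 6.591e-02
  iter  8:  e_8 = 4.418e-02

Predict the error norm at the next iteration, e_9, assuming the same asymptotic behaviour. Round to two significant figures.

First estimate the order: p ≈ ln(e_8/e_7) / ln(e_7/e_6) = ln(4.418e-02/6.591e-02)/ln(6.591e-02/8.617e-02) = ln(0.670308)/ln(0.764883) ≈ 1.4924.
Then e_9 ≈ e_8·(e_8/e_7)^p = 4.418e-02·(0.670308)^1.4924 = 4.418e-02·0.550468 ≈ 0.02432.

2.4e-2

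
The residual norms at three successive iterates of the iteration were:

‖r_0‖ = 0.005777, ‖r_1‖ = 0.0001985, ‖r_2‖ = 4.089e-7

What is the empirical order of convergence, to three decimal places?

p ≈ ln(‖r_2‖/‖r_1‖) / ln(‖r_1‖/‖r_0‖)
  = ln(4.089e-7/0.0001985) / ln(0.0001985/0.005777)
  = ln(0.00205995) / ln(0.0343604)
  = -6.185074 / -3.370851 ≈ 1.834870

1.835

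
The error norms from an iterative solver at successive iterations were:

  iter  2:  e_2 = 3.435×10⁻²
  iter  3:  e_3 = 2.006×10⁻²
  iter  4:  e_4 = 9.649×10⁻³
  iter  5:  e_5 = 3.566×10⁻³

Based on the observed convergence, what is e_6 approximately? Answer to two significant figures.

9.2e-4

First estimate the order: p ≈ ln(e_5/e_4) / ln(e_4/e_3) = ln(3.566×10⁻³/9.649×10⁻³)/ln(9.649×10⁻³/2.006×10⁻²) = ln(0.369572)/ln(0.481007) ≈ 1.3601.
Then e_6 ≈ e_5·(e_5/e_4)^p = 3.566×10⁻³·(0.369572)^1.3601 = 3.566×10⁻³·0.258242 ≈ 0.0009209.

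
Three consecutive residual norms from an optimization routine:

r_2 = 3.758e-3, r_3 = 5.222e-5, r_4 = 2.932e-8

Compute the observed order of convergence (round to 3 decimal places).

1.750

p ≈ ln(r_4/r_3) / ln(r_3/r_2)
  = ln(2.932e-8/5.222e-5) / ln(5.222e-5/3.758e-3)
  = ln(0.000561471) / ln(0.0138957)
  = -7.484950 / -4.276176 ≈ 1.750384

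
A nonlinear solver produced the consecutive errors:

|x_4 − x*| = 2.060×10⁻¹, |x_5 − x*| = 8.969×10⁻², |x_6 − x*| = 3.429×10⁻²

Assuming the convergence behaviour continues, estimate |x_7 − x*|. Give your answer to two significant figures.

First estimate the order: p ≈ ln(|x_6 − x*|/|x_5 − x*|) / ln(|x_5 − x*|/|x_4 − x*|) = ln(3.429×10⁻²/8.969×10⁻²)/ln(8.969×10⁻²/2.060×10⁻¹) = ln(0.382317)/ln(0.435388) ≈ 1.1563.
Then |x_7 − x*| ≈ |x_6 − x*|·(|x_6 − x*|/|x_5 − x*|)^p = 3.429×10⁻²·(0.382317)^1.1563 = 3.429×10⁻²·0.32897 ≈ 0.01128.

1.1e-2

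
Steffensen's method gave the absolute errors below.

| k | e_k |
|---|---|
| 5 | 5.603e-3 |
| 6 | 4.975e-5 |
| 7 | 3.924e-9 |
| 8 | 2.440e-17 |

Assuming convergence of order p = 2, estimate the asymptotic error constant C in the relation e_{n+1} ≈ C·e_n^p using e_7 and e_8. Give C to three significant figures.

1.58

C ≈ e_8 / e_7^2
  = 2.440e-17 / (3.924e-9)^2
  = 2.440e-17 / 1.53978e-17 ≈ 1.5846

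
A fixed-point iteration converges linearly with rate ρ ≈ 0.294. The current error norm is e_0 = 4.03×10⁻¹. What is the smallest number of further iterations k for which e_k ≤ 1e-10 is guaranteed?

19

After k steps, e_k ≈ 4.03×10⁻¹·0.294^k.
Need 0.294^k ≤ 1e-10/4.03×10⁻¹ = 2.48139e-10.
k ≥ ln(2.48139e-10)/ln(0.294) = -22.1170/-1.22418 = 18.067.
Smallest integer k = 19.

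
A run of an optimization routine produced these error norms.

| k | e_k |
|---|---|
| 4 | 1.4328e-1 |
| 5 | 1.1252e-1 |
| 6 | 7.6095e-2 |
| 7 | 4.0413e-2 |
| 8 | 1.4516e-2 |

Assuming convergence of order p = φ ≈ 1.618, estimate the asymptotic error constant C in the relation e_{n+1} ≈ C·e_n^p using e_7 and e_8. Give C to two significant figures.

C ≈ e_8 / e_7^1.618
  = 1.4516e-2 / (4.0413e-2)^1.618
  = 1.4516e-2 / 0.00556354 ≈ 2.6091

2.6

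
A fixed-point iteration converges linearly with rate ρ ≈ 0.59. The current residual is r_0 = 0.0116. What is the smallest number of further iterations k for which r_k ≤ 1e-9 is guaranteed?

After k steps, r_k ≈ 0.0116·0.59^k.
Need 0.59^k ≤ 1e-9/0.0116 = 8.62069e-08.
k ≥ ln(8.62069e-08)/ln(0.59) = -16.2665/-0.52763 = 30.829.
Smallest integer k = 31.

31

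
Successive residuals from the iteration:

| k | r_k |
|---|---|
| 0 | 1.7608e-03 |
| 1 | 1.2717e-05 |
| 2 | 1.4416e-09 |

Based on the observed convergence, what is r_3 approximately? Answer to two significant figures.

7.7e-17

First estimate the order: p ≈ ln(r_2/r_1) / ln(r_1/r_0) = ln(1.4416e-09/1.2717e-05)/ln(1.2717e-05/1.7608e-03) = ln(0.00011336)/ln(0.00722229) ≈ 1.8426.
Then r_3 ≈ r_2·(r_2/r_1)^p = 1.4416e-09·(0.00011336)^1.8426 = 1.4416e-09·5.36967e-08 ≈ 7.741e-17.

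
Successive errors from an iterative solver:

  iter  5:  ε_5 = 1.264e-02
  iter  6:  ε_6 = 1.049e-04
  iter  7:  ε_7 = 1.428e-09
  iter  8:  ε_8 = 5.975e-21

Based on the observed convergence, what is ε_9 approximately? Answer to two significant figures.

1.5e-47

First estimate the order: p ≈ ln(ε_8/ε_7) / ln(ε_7/ε_6) = ln(5.975e-21/1.428e-09)/ln(1.428e-09/1.049e-04) = ln(4.18417e-12)/ln(1.3613e-05) ≈ 2.3383.
Then ε_9 ≈ ε_8·(ε_8/ε_7)^p = 5.975e-21·(4.18417e-12)^2.3383 = 5.975e-21·2.4769e-27 ≈ 1.48e-47.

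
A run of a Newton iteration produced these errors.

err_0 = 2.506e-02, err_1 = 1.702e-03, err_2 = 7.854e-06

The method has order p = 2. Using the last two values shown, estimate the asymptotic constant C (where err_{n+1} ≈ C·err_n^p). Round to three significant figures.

2.71

C ≈ err_2 / err_1^2
  = 7.854e-06 / (1.702e-03)^2
  = 7.854e-06 / 2.8968e-06 ≈ 2.7113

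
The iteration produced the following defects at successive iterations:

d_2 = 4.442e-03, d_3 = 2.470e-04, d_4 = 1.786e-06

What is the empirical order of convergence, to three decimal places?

1.706

p ≈ ln(d_4/d_3) / ln(d_3/d_2)
  = ln(1.786e-06/2.470e-04) / ln(2.470e-04/4.442e-03)
  = ln(0.00723077) / ln(0.0556056)
  = -4.929410 / -2.889471 ≈ 1.705990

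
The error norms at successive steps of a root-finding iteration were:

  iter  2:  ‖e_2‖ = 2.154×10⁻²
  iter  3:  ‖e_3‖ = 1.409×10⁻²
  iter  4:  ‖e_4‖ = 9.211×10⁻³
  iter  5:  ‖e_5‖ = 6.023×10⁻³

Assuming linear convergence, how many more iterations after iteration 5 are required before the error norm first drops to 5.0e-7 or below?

Rate ρ ≈ ‖e_5‖/‖e_4‖ = 6.023×10⁻³/9.211×10⁻³ = 0.6539.
After j more steps, ‖e_{5+j}‖ ≈ 6.023×10⁻³·ρ^j; need ρ^j ≤ 5.0e-7/6.023×10⁻³ = 8.30151e-05.
j ≥ ln(8.30151e-05)/ln(0.6539) = -9.3965/-0.42480 = 22.120.
So 23 more iterations are needed.

23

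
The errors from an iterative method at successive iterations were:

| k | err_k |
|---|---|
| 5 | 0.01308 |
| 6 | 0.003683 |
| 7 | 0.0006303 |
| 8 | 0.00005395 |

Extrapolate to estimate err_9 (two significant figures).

First estimate the order: p ≈ ln(err_8/err_7) / ln(err_7/err_6) = ln(0.00005395/0.0006303)/ln(0.0006303/0.003683) = ln(0.0855942)/ln(0.171138) ≈ 1.3925.
Then err_9 ≈ err_8·(err_8/err_7)^p = 0.00005395·(0.0855942)^1.3925 = 0.00005395·0.0326159 ≈ 1.76e-06.

1.8e-6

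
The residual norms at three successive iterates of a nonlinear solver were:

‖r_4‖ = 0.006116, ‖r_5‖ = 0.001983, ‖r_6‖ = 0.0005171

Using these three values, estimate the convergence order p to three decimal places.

1.193

p ≈ ln(‖r_6‖/‖r_5‖) / ln(‖r_5‖/‖r_4‖)
  = ln(0.0005171/0.001983) / ln(0.001983/0.006116)
  = ln(0.260767) / ln(0.324232)
  = -1.344128 / -1.126296 ≈ 1.193406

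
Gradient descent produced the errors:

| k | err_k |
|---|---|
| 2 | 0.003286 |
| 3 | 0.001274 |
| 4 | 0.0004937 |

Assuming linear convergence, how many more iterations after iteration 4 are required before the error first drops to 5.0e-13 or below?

Rate ρ ≈ err_4/err_3 = 0.0004937/0.001274 = 0.3875.
After j more steps, err_{4+j} ≈ 0.0004937·ρ^j; need ρ^j ≤ 5.0e-13/0.0004937 = 1.01276e-09.
j ≥ ln(1.01276e-09)/ln(0.3875) = -20.7106/-0.94804 = 21.846.
So 22 more iterations are needed.

22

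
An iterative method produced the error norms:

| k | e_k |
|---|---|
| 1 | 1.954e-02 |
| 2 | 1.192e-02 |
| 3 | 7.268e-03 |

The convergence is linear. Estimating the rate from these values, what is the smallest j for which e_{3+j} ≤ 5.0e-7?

20

Rate ρ ≈ e_3/e_2 = 7.268e-03/1.192e-02 = 0.6097.
After j more steps, e_{3+j} ≈ 7.268e-03·ρ^j; need ρ^j ≤ 5.0e-7/7.268e-03 = 6.87947e-05.
j ≥ ln(6.87947e-05)/ln(0.6097) = -9.5844/-0.49479 = 19.371.
So 20 more iterations are needed.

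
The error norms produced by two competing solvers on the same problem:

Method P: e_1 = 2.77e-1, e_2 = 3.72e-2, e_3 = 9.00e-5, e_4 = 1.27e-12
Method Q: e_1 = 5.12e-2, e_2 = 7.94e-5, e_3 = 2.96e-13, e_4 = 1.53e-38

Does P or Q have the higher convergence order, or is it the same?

Method P: p ≈ ln(1.27e-12/9.00e-5)/ln(9.00e-5/3.72e-2) ≈ 3.00.
Method Q: p ≈ ln(1.53e-38/2.96e-13)/ln(2.96e-13/7.94e-5) ≈ 3.00.
Both orders ≈ 3.0 — effectively the same.

same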